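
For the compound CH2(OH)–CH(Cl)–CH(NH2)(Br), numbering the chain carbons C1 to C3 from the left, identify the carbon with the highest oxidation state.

C3

Count +1 for every bond to an atom more electronegative than carbon and −1 for every bond to one less electronegative; C–C bonds are 0. Tallying each carbon:
C1: 1C, 2H, 1O → 0 − 2 + 1 = -1
C2: 2C, 1H, 1Cl → 0 − 1 + 1 = 0
C3: 1C, 1H, 1N, 1Br → 0 − 1 + 1 + 1 = +1
The most oxidised carbon is C3 at +1.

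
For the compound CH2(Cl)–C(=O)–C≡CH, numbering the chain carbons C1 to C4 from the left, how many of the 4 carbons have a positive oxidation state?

1

Count +1 for every bond to an atom more electronegative than carbon and −1 for every bond to one less electronegative; C–C bonds are 0. Tallying each carbon:
C1: 1C, 2H, 1Cl → 0 − 2 + 1 = -1
C2: 2C, 2O → 0 + 2 = +2
C3: 4C → 0 = 0
C4: 3C, 1H → 0 − 1 = -1
1 carbon (C2) meets the condition.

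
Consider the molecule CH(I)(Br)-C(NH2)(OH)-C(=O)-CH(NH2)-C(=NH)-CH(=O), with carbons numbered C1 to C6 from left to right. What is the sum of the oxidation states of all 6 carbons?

Tallying each carbon's bonds:
C1: 1C, 1H, 1Br, 1I → 0 − 1 + 1 + 1 = +1
C2: 2C, 1O, 1N → 0 + 1 + 1 = +2
C3: 2C, 2O → 0 + 2 = +2
C4: 2C, 1H, 1N → 0 − 1 + 1 = 0
C5: 2C, 2N → 0 + 2 = +2
C6: 1C, 1H, 2O → 0 − 1 + 2 = +1
Sum = +1 + 2 + 2 + 0 + 2 + 1 = +8.

+8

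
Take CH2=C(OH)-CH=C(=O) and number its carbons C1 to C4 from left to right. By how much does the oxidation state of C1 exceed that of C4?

-4

C1: 2C, 2H → 0 − 2 = -2
C4: 2C, 2O → 0 + 2 = +2
Difference: -2 − (+2) = -4.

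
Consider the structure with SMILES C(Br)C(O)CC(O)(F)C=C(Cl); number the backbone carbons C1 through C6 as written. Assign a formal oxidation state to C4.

C4 has one bond to C (0), one bond to C (0), one bond to O (+1), one bond to F (+1).
Oxidation state = 0 + 0 + 1 + 1 = +2.

+2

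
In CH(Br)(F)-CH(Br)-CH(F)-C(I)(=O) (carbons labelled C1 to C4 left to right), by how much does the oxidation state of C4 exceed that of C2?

+3

C4: 1C, 2O, 1I → 0 + 2 + 1 = +3
C2: 2C, 1H, 1Br → 0 − 1 + 1 = 0
Difference: +3 − (0) = +3.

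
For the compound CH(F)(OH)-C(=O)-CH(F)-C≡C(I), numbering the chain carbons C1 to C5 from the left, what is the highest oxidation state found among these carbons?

Bonds to more-electronegative neighbours contribute +1 each, bonds to H or metals contribute −1 each, and C–C bonds contribute 0. Tallying each carbon:
C1: 1C, 1H, 1O, 1F → 0 − 1 + 1 + 1 = +1
C2: 2C, 2O → 0 + 2 = +2
C3: 2C, 1H, 1F → 0 − 1 + 1 = 0
C4: 4C → 0 = 0
C5: 3C, 1I → 0 + 1 = +1
The highest value is +2.

+2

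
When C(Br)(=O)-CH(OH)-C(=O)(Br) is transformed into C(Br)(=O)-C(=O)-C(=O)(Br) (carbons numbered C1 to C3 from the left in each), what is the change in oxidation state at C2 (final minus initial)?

+2

Before: C2 has 2 bonds to C, 1 bond to H, 1 bond to O → oxidation state 0.
After: C2 has 2 bonds to C, 2 bonds to O → oxidation state +2.
Δ = +2 − (0) = +2, so this is an oxidation at C2.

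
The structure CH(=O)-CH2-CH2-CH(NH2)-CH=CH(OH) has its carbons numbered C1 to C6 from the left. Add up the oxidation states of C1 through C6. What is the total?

Tallying each carbon's bonds:
C1: 1C, 1H, 2O → 0 − 1 + 2 = +1
C2: 2C, 2H → 0 − 2 = -2
C3: 2C, 2H → 0 − 2 = -2
C4: 2C, 1H, 1N → 0 − 1 + 1 = 0
C5: 3C, 1H → 0 − 1 = -1
C6: 2C, 1H, 1O → 0 − 1 + 1 = 0
Sum = +1 − 2 − 2 + 0 − 1 + 0 = -4.

-4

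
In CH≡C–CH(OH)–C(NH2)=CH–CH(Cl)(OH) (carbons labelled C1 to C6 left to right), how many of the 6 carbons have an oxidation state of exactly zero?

Tallying each carbon's bonds:
C1: 3C, 1H → 0 − 1 = -1
C2: 4C → 0 = 0
C3: 2C, 1H, 1O → 0 − 1 + 1 = 0
C4: 3C, 1N → 0 + 1 = +1
C5: 3C, 1H → 0 − 1 = -1
C6: 1C, 1H, 1O, 1Cl → 0 − 1 + 1 + 1 = +1
2 carbons (C2, C3) meet the condition.

2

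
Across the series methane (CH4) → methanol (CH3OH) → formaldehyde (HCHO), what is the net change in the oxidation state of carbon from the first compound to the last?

Carbon oxidation states along the series — methane: -4, methanol: -2, formaldehyde: 0.
Net change = 0 − (-4) = +4.

+4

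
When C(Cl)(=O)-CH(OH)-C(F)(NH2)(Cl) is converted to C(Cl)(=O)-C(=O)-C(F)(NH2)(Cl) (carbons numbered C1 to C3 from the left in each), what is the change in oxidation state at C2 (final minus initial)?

+2

Before: C2 has 2 bonds to C, 1 bond to H, 1 bond to O → oxidation state 0.
After: C2 has 2 bonds to C, 2 bonds to O → oxidation state +2.
Δ = +2 − (0) = +2, so this is an oxidation at C2.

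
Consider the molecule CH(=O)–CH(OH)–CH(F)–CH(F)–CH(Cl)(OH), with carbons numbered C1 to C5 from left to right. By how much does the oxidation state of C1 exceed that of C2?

C1: 1C, 1H, 2O → 0 − 1 + 2 = +1
C2: 2C, 1H, 1O → 0 − 1 + 1 = 0
Difference: +1 − (0) = +1.

+1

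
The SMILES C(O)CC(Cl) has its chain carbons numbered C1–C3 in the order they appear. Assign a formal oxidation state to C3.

-1

Assign +1 per bond to O/N/halogen, −1 per bond to H or an electropositive element, and 0 per bond to carbon.
C3 has one bond to C (0), one bond to H (-1), one bond to Cl (+1), one bond to H (-1).
Oxidation state = 0 − 1 + 1 − 1 = -1.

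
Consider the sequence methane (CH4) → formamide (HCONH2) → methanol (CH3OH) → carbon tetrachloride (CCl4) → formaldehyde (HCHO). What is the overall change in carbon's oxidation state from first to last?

+4

Carbon oxidation states along the series — methane: -4, formamide: +2, methanol: -2, carbon tetrachloride: +4, formaldehyde: 0.
Net change = 0 − (-4) = +4.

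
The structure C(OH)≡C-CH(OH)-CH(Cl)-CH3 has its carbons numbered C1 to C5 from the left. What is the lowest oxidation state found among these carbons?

-3

Each bond to a more electronegative atom (O, N, halogen) counts +1, each bond to a less electronegative atom (H, metal, B, Si) counts −1, and each C–C bond counts 0. Tallying each carbon:
C1: 3C, 1O → 0 + 1 = +1
C2: 4C → 0 = 0
C3: 2C, 1H, 1O → 0 − 1 + 1 = 0
C4: 2C, 1H, 1Cl → 0 − 1 + 1 = 0
C5: 1C, 3H → 0 − 3 = -3
The lowest value is -3.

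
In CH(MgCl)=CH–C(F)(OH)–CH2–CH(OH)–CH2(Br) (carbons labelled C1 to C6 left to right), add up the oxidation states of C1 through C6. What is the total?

-4

Count +1 for every bond to an atom more electronegative than carbon and −1 for every bond to one less electronegative; C–C bonds are 0. Tallying each carbon:
C1: 2C, 1H, 1Mg → 0 − 1 − 1 = -2
C2: 3C, 1H → 0 − 1 = -1
C3: 2C, 1O, 1F → 0 + 1 + 1 = +2
C4: 2C, 2H → 0 − 2 = -2
C5: 2C, 1H, 1O → 0 − 1 + 1 = 0
C6: 1C, 2H, 1Br → 0 − 2 + 1 = -1
Sum = -2 − 1 + 2 − 2 + 0 − 1 = -4.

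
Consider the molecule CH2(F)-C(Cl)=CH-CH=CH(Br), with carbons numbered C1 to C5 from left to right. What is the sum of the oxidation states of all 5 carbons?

-2

Tallying each carbon's bonds:
C1: 1C, 2H, 1F → 0 − 2 + 1 = -1
C2: 3C, 1Cl → 0 + 1 = +1
C3: 3C, 1H → 0 − 1 = -1
C4: 3C, 1H → 0 − 1 = -1
C5: 2C, 1H, 1Br → 0 − 1 + 1 = 0
Sum = -1 + 1 − 1 − 1 + 0 = -2.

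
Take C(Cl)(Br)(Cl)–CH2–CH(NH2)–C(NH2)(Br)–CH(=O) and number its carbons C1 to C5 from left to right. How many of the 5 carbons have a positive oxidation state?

Bonds to more-electronegative neighbours contribute +1 each, bonds to H or metals contribute −1 each, and C–C bonds contribute 0. Tallying each carbon:
C1: 1C, 2Cl, 1Br → 0 + 2 + 1 = +3
C2: 2C, 2H → 0 − 2 = -2
C3: 2C, 1H, 1N → 0 − 1 + 1 = 0
C4: 2C, 1N, 1Br → 0 + 1 + 1 = +2
C5: 1C, 1H, 2O → 0 − 1 + 2 = +1
3 carbons (C1, C4, C5) meet the condition.

3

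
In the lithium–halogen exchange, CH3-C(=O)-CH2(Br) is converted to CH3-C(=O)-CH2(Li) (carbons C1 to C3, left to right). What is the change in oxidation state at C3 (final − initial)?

-2

Before: C3 has 1 bond to C, 2 bonds to H, 1 bond to Br → oxidation state -1.
After: C3 has 1 bond to C, 2 bonds to H, 1 bond to Li → oxidation state -3.
Δ = -3 − (-1) = -2, so this is a reduction at C3.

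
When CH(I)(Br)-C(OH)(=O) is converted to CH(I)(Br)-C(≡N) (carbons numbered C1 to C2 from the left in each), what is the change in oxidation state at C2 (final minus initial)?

0

Before: C2 has 1 bond to C, 3 bonds to O → oxidation state +3.
After: C2 has 1 bond to C, 3 bonds to N → oxidation state +3.
Δ = +3 − (+3) = 0, so no net redox change at C2.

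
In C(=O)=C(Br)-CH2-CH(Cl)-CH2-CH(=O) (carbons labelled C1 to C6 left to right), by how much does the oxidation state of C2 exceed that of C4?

C2: 3C, 1Br → 0 + 1 = +1
C4: 2C, 1H, 1Cl → 0 − 1 + 1 = 0
Difference: +1 − (0) = +1.

+1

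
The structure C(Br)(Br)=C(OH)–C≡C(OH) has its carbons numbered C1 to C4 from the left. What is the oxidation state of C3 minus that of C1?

C3: 4C → 0 = 0
C1: 2C, 2Br → 0 + 2 = +2
Difference: 0 − (+2) = -2.

-2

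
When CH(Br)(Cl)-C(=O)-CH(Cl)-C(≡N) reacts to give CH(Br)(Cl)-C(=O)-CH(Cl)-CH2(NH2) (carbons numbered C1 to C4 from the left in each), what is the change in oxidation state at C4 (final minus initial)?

Before: C4 has 1 bond to C, 3 bonds to N → oxidation state +3.
After: C4 has 1 bond to C, 2 bonds to H, 1 bond to N → oxidation state -1.
Δ = -1 − (+3) = -4, so this is a reduction at C4.

-4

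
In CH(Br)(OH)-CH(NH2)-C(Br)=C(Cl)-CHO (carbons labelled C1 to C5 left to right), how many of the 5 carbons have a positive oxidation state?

Count +1 for every bond to an atom more electronegative than carbon and −1 for every bond to one less electronegative; C–C bonds are 0. Tallying each carbon:
C1: 1C, 1H, 1O, 1Br → 0 − 1 + 1 + 1 = +1
C2: 2C, 1H, 1N → 0 − 1 + 1 = 0
C3: 3C, 1Br → 0 + 1 = +1
C4: 3C, 1Cl → 0 + 1 = +1
C5: 1C, 1H, 2O → 0 − 1 + 2 = +1
4 carbons (C1, C3, C4, C5) meet the condition.

4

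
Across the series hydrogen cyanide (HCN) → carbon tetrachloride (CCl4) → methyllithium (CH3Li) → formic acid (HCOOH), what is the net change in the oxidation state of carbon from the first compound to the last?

0

Carbon oxidation states along the series — hydrogen cyanide: +2, carbon tetrachloride: +4, methyllithium: -4, formic acid: +2.
Net change = +2 − (+2) = 0.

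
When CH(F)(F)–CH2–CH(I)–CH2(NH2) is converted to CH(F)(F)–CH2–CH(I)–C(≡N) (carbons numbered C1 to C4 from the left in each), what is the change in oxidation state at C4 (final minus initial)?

+4

Before: C4 has 1 bond to C, 2 bonds to H, 1 bond to N → oxidation state -1.
After: C4 has 1 bond to C, 3 bonds to N → oxidation state +3.
Δ = +3 − (-1) = +4, so this is an oxidation at C4.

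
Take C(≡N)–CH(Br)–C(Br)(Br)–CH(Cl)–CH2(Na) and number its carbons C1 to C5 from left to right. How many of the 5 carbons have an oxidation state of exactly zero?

Tallying each carbon's bonds:
C1: 1C, 3N → 0 + 3 = +3
C2: 2C, 1H, 1Br → 0 − 1 + 1 = 0
C3: 2C, 2Br → 0 + 2 = +2
C4: 2C, 1H, 1Cl → 0 − 1 + 1 = 0
C5: 1C, 2H, 1Na → 0 − 2 − 1 = -3
2 carbons (C2, C4) meet the condition.

2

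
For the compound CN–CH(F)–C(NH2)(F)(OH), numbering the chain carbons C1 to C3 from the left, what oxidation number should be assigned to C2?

0

C2 has one bond to C (0), one bond to C (0), one bond to F (+1), one bond to H (-1).
Oxidation state = 0 + 0 + 1 − 1 = 0.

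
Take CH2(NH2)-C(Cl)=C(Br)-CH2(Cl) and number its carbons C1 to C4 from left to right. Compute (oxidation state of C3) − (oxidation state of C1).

+2

C3: 3C, 1Br → 0 + 1 = +1
C1: 1C, 2H, 1N → 0 − 2 + 1 = -1
Difference: +1 − (-1) = +2.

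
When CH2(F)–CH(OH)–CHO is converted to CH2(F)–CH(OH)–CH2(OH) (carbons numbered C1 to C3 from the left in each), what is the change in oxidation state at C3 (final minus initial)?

-2

Before: C3 has 1 bond to C, 1 bond to H, 2 bonds to O → oxidation state +1.
After: C3 has 1 bond to C, 2 bonds to H, 1 bond to O → oxidation state -1.
Δ = -1 − (+1) = -2, so this is a reduction at C3.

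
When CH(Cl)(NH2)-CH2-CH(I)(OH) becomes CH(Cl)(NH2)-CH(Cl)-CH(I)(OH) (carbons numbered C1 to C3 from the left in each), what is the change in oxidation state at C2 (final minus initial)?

Before: C2 has 2 bonds to C, 2 bonds to H → oxidation state -2.
After: C2 has 2 bonds to C, 1 bond to H, 1 bond to Cl → oxidation state 0.
Δ = 0 − (-2) = +2, so this is an oxidation at C2.

+2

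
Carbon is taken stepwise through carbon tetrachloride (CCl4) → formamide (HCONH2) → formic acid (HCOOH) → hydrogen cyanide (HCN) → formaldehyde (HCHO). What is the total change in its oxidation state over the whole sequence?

-4

Carbon oxidation states along the series — carbon tetrachloride: +4, formamide: +2, formic acid: +2, hydrogen cyanide: +2, formaldehyde: 0.
Net change = 0 − (+4) = -4.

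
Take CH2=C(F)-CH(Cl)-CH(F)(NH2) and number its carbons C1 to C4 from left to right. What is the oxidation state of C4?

+1

C4 has one bond to C (0), one bond to F (+1), one bond to N (+1), one bond to H (-1).
Oxidation state = 0 + 1 + 1 − 1 = +1.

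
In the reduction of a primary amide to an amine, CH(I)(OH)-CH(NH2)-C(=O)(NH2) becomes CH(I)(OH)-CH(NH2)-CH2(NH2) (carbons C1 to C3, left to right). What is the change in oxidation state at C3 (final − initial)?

Before: C3 has 1 bond to C, 2 bonds to O, 1 bond to N → oxidation state +3.
After: C3 has 1 bond to C, 2 bonds to H, 1 bond to N → oxidation state -1.
Δ = -1 − (+3) = -4, so this is a reduction at C3.

-4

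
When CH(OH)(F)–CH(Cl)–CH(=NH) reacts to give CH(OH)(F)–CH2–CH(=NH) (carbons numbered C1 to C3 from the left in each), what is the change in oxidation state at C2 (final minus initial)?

-2

Before: C2 has 2 bonds to C, 1 bond to H, 1 bond to Cl → oxidation state 0.
After: C2 has 2 bonds to C, 2 bonds to H → oxidation state -2.
Δ = -2 − (0) = -2, so this is a reduction at C2.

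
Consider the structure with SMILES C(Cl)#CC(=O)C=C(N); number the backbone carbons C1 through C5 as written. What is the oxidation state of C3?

+2

C3 has one bond to C (0), one bond to C (0), a double bond to O (2×+1 = +2).
Oxidation state = 0 + 0 + 2 = +2.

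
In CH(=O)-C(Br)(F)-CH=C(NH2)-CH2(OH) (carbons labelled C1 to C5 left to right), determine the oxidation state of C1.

C1 has one bond to C (0), a double bond to O (2×+1 = +2), one bond to H (-1).
Oxidation state = 0 + 2 − 1 = +1.

+1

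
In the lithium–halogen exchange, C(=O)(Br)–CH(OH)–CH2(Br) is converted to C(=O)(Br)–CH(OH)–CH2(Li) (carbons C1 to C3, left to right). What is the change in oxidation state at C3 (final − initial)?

Before: C3 has 1 bond to C, 2 bonds to H, 1 bond to Br → oxidation state -1.
After: C3 has 1 bond to C, 2 bonds to H, 1 bond to Li → oxidation state -3.
Δ = -3 − (-1) = -2, so this is a reduction at C3.

-2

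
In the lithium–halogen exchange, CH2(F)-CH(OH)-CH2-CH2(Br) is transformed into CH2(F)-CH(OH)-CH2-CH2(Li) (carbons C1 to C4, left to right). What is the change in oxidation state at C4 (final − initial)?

-2

Before: C4 has 1 bond to C, 2 bonds to H, 1 bond to Br → oxidation state -1.
After: C4 has 1 bond to C, 2 bonds to H, 1 bond to Li → oxidation state -3.
Δ = -3 − (-1) = -2, so this is a reduction at C4.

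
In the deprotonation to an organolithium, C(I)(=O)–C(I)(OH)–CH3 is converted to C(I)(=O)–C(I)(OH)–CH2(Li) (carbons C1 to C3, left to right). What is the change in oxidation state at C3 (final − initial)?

Before: C3 has 1 bond to C, 3 bonds to H → oxidation state -3.
After: C3 has 1 bond to C, 2 bonds to H, 1 bond to Li → oxidation state -3.
Δ = -3 − (-3) = 0, so no net redox change at C3.

0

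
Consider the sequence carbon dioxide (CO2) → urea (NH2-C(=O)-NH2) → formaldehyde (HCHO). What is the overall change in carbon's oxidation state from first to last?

Carbon oxidation states along the series — carbon dioxide: +4, urea: +4, formaldehyde: 0.
Net change = 0 − (+4) = -4.

-4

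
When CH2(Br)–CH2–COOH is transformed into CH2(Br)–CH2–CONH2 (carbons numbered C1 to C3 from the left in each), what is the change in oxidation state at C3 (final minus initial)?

Before: C3 has 1 bond to C, 3 bonds to O → oxidation state +3.
After: C3 has 1 bond to C, 2 bonds to O, 1 bond to N → oxidation state +3.
Δ = +3 − (+3) = 0, so no net redox change at C3.

0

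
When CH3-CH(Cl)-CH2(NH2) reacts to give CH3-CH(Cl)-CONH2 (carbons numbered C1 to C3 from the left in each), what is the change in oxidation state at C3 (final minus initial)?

Before: C3 has 1 bond to C, 2 bonds to H, 1 bond to N → oxidation state -1.
After: C3 has 1 bond to C, 2 bonds to O, 1 bond to N → oxidation state +3.
Δ = +3 − (-1) = +4, so this is an oxidation at C3.

+4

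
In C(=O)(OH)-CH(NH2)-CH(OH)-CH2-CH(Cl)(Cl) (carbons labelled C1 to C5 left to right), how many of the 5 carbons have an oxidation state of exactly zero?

Bonds to more-electronegative neighbours contribute +1 each, bonds to H or metals contribute −1 each, and C–C bonds contribute 0. Tallying each carbon:
C1: 1C, 3O → 0 + 3 = +3
C2: 2C, 1H, 1N → 0 − 1 + 1 = 0
C3: 2C, 1H, 1O → 0 − 1 + 1 = 0
C4: 2C, 2H → 0 − 2 = -2
C5: 1C, 1H, 2Cl → 0 − 1 + 2 = +1
2 carbons (C2, C3) meet the condition.

2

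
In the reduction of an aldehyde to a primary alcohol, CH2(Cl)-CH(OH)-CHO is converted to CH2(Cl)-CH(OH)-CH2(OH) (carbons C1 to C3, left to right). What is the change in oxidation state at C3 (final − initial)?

Before: C3 has 1 bond to C, 1 bond to H, 2 bonds to O → oxidation state +1.
After: C3 has 1 bond to C, 2 bonds to H, 1 bond to O → oxidation state -1.
Δ = -1 − (+1) = -2, so this is a reduction at C3.

-2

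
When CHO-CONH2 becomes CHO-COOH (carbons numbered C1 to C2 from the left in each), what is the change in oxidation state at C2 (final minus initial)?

0

Before: C2 has 1 bond to C, 2 bonds to O, 1 bond to N → oxidation state +3.
After: C2 has 1 bond to C, 3 bonds to O → oxidation state +3.
Δ = +3 − (+3) = 0, so no net redox change at C2.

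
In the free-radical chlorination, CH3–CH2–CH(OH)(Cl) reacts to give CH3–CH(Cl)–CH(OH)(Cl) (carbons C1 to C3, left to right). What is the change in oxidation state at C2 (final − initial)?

+2

Before: C2 has 2 bonds to C, 2 bonds to H → oxidation state -2.
After: C2 has 2 bonds to C, 1 bond to H, 1 bond to Cl → oxidation state 0.
Δ = 0 − (-2) = +2, so this is an oxidation at C2.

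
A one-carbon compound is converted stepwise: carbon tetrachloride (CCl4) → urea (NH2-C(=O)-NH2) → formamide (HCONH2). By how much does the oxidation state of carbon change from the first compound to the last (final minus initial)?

-2

Carbon oxidation states along the series — carbon tetrachloride: +4, urea: +4, formamide: +2.
Net change = +2 − (+4) = -2.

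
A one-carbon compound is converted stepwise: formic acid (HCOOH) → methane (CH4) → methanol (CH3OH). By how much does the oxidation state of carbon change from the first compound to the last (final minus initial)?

Carbon oxidation states along the series — formic acid: +2, methane: -4, methanol: -2.
Net change = -2 − (+2) = -4.

-4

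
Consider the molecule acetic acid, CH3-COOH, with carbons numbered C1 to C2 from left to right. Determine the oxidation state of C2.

C2 has a double bond to O (2×+1 = +2), one bond to O (+1), one bond to C (0).
Oxidation state = +2 + 1 + 0 = +3.

+3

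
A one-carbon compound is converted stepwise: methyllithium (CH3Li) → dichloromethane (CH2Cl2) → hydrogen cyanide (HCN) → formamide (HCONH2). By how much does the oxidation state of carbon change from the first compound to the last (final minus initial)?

+6

Carbon oxidation states along the series — methyllithium: -4, dichloromethane: 0, hydrogen cyanide: +2, formamide: +2.
Net change = +2 − (-4) = +6.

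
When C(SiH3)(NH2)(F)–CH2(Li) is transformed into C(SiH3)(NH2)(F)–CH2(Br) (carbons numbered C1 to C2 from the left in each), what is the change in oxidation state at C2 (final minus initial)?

Before: C2 has 1 bond to C, 2 bonds to H, 1 bond to Li → oxidation state -3.
After: C2 has 1 bond to C, 2 bonds to H, 1 bond to Br → oxidation state -1.
Δ = -1 − (-3) = +2, so this is an oxidation at C2.

+2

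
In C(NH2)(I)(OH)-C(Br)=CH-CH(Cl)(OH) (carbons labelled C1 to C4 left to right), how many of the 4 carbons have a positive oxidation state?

Assign +1 per bond to O/N/halogen, −1 per bond to H or an electropositive element, and 0 per bond to carbon. Tallying each carbon:
C1: 1C, 1O, 1N, 1I → 0 + 1 + 1 + 1 = +3
C2: 3C, 1Br → 0 + 1 = +1
C3: 3C, 1H → 0 − 1 = -1
C4: 1C, 1H, 1O, 1Cl → 0 − 1 + 1 + 1 = +1
3 carbons (C1, C2, C4) meet the condition.

3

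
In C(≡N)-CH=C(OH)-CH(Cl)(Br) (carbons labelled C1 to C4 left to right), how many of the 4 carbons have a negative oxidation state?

1

Bonds to more-electronegative neighbours contribute +1 each, bonds to H or metals contribute −1 each, and C–C bonds contribute 0. Tallying each carbon:
C1: 1C, 3N → 0 + 3 = +3
C2: 3C, 1H → 0 − 1 = -1
C3: 3C, 1O → 0 + 1 = +1
C4: 1C, 1H, 1Cl, 1Br → 0 − 1 + 1 + 1 = +1
1 carbon (C2) meets the condition.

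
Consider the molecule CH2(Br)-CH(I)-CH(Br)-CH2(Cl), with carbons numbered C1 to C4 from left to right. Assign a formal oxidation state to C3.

0

Assign +1 per bond to O/N/halogen, −1 per bond to H or an electropositive element, and 0 per bond to carbon.
C3 has one bond to C (0), one bond to C (0), one bond to Br (+1), one bond to H (-1).
Oxidation state = 0 + 0 + 1 − 1 = 0.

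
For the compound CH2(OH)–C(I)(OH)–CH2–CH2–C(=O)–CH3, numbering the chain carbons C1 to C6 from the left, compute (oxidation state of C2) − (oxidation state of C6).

C2: 2C, 1O, 1I → 0 + 1 + 1 = +2
C6: 1C, 3H → 0 − 3 = -3
Difference: +2 − (-3) = +5.

+5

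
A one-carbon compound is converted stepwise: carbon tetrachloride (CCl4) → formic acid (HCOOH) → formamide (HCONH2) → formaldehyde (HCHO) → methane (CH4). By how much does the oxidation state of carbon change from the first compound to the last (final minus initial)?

Carbon oxidation states along the series — carbon tetrachloride: +4, formic acid: +2, formamide: +2, formaldehyde: 0, methane: -4.
Net change = -4 − (+4) = -8.

-8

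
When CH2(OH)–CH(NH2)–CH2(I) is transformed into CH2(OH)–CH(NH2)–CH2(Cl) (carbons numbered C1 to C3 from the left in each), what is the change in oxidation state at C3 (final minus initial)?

0

Before: C3 has 1 bond to C, 2 bonds to H, 1 bond to I → oxidation state -1.
After: C3 has 1 bond to C, 2 bonds to H, 1 bond to Cl → oxidation state -1.
Δ = -1 − (-1) = 0, so no net redox change at C3.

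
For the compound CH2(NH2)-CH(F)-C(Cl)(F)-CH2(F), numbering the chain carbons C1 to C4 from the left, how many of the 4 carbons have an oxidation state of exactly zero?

Bonds to more-electronegative neighbours contribute +1 each, bonds to H or metals contribute −1 each, and C–C bonds contribute 0. Tallying each carbon:
C1: 1C, 2H, 1N → 0 − 2 + 1 = -1
C2: 2C, 1H, 1F → 0 − 1 + 1 = 0
C3: 2C, 1F, 1Cl → 0 + 1 + 1 = +2
C4: 1C, 2H, 1F → 0 − 2 + 1 = -1
1 carbon (C2) meets the condition.

1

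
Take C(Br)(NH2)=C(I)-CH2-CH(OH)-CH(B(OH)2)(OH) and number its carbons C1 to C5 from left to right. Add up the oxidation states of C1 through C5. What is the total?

0

Assign +1 per bond to O/N/halogen, −1 per bond to H or an electropositive element, and 0 per bond to carbon. Tallying each carbon:
C1: 2C, 1N, 1Br → 0 + 1 + 1 = +2
C2: 3C, 1I → 0 + 1 = +1
C3: 2C, 2H → 0 − 2 = -2
C4: 2C, 1H, 1O → 0 − 1 + 1 = 0
C5: 1C, 1H, 1O, 1B → 0 − 1 + 1 − 1 = -1
Sum = +2 + 1 − 2 + 0 − 1 = 0.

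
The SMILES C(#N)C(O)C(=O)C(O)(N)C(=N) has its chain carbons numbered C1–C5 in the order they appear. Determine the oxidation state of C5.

Count +1 for every bond to an atom more electronegative than carbon and −1 for every bond to one less electronegative; C–C bonds are 0.
C5 has one bond to C (0), one bond to H (-1), a double bond to N (2×+1 = +2).
Oxidation state = 0 − 1 + 2 = +1.

+1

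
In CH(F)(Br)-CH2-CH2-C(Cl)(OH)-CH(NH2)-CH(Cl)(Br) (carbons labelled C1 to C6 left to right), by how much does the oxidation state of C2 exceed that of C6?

-3

C2: 2C, 2H → 0 − 2 = -2
C6: 1C, 1H, 1Cl, 1Br → 0 − 1 + 1 + 1 = +1
Difference: -2 − (+1) = -3.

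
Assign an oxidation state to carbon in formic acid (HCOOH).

The carbon has one bond to H (-1), a double bond to O (2×+1 = +2), one bond to O (+1).
Oxidation state = -1 + 2 + 1 = +2.

+2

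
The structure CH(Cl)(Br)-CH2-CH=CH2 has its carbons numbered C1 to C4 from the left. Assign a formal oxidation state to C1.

Count +1 for every bond to an atom more electronegative than carbon and −1 for every bond to one less electronegative; C–C bonds are 0.
C1 has one bond to C (0), one bond to Cl (+1), one bond to H (-1), one bond to Br (+1).
Oxidation state = 0 + 1 − 1 + 1 = +1.

+1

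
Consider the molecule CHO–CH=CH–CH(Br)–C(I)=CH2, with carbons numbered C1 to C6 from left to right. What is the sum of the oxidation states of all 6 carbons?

Bonds to more-electronegative neighbours contribute +1 each, bonds to H or metals contribute −1 each, and C–C bonds contribute 0. Tallying each carbon:
C1: 1C, 1H, 2O → 0 − 1 + 2 = +1
C2: 3C, 1H → 0 − 1 = -1
C3: 3C, 1H → 0 − 1 = -1
C4: 2C, 1H, 1Br → 0 − 1 + 1 = 0
C5: 3C, 1I → 0 + 1 = +1
C6: 2C, 2H → 0 − 2 = -2
Sum = +1 − 1 − 1 + 0 + 1 − 2 = -2.

-2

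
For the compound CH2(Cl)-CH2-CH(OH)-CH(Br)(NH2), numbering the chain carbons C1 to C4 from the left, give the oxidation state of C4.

+1

Count +1 for every bond to an atom more electronegative than carbon and −1 for every bond to one less electronegative; C–C bonds are 0.
C4 has one bond to C (0), one bond to H (-1), one bond to Br (+1), one bond to N (+1).
Oxidation state = 0 − 1 + 1 + 1 = +1.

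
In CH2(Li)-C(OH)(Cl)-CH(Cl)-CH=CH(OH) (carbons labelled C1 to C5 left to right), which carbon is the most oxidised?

Tallying each carbon's bonds:
C1: 1C, 2H, 1Li → 0 − 2 − 1 = -3
C2: 2C, 1O, 1Cl → 0 + 1 + 1 = +2
C3: 2C, 1H, 1Cl → 0 − 1 + 1 = 0
C4: 3C, 1H → 0 − 1 = -1
C5: 2C, 1H, 1O → 0 − 1 + 1 = 0
The most oxidised carbon is C2 at +2.

C2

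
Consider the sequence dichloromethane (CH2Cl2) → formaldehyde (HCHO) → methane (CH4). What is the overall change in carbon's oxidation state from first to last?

-4

Carbon oxidation states along the series — dichloromethane: 0, formaldehyde: 0, methane: -4.
Net change = -4 − (0) = -4.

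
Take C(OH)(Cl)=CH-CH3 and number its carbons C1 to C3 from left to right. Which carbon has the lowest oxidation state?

Bonds to more-electronegative neighbours contribute +1 each, bonds to H or metals contribute −1 each, and C–C bonds contribute 0. Tallying each carbon:
C1: 2C, 1O, 1Cl → 0 + 1 + 1 = +2
C2: 3C, 1H → 0 − 1 = -1
C3: 1C, 3H → 0 − 3 = -3
The most reduced carbon is C3 at -3.

C3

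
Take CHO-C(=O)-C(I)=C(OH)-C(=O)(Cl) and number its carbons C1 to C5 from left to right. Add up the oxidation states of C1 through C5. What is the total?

Assign +1 per bond to O/N/halogen, −1 per bond to H or an electropositive element, and 0 per bond to carbon. Tallying each carbon:
C1: 1C, 1H, 2O → 0 − 1 + 2 = +1
C2: 2C, 2O → 0 + 2 = +2
C3: 3C, 1I → 0 + 1 = +1
C4: 3C, 1O → 0 + 1 = +1
C5: 1C, 2O, 1Cl → 0 + 2 + 1 = +3
Sum = +1 + 2 + 1 + 1 + 3 = +8.

+8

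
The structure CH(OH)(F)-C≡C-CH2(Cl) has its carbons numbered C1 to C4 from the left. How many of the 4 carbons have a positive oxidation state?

Tallying each carbon's bonds:
C1: 1C, 1H, 1O, 1F → 0 − 1 + 1 + 1 = +1
C2: 4C → 0 = 0
C3: 4C → 0 = 0
C4: 1C, 2H, 1Cl → 0 − 2 + 1 = -1
1 carbon (C1) meets the condition.

1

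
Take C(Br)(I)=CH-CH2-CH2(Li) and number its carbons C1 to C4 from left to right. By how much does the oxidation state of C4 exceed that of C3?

-1

C4: 1C, 2H, 1Li → 0 − 2 − 1 = -3
C3: 2C, 2H → 0 − 2 = -2
Difference: -3 − (-2) = -1.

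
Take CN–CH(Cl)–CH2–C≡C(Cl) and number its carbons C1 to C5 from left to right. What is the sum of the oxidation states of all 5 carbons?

Each bond to a more electronegative atom (O, N, halogen) counts +1, each bond to a less electronegative atom (H, metal, B, Si) counts −1, and each C–C bond counts 0. Tallying each carbon:
C1: 1C, 3N → 0 + 3 = +3
C2: 2C, 1H, 1Cl → 0 − 1 + 1 = 0
C3: 2C, 2H → 0 − 2 = -2
C4: 4C → 0 = 0
C5: 3C, 1Cl → 0 + 1 = +1
Sum = +3 + 0 − 2 + 0 + 1 = +2.

+2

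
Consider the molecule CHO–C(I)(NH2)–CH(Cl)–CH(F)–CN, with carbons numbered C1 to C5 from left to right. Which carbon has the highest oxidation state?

C5

Assign +1 per bond to O/N/halogen, −1 per bond to H or an electropositive element, and 0 per bond to carbon. Tallying each carbon:
C1: 1C, 1H, 2O → 0 − 1 + 2 = +1
C2: 2C, 1N, 1I → 0 + 1 + 1 = +2
C3: 2C, 1H, 1Cl → 0 − 1 + 1 = 0
C4: 2C, 1H, 1F → 0 − 1 + 1 = 0
C5: 1C, 3N → 0 + 3 = +3
The most oxidised carbon is C5 at +3.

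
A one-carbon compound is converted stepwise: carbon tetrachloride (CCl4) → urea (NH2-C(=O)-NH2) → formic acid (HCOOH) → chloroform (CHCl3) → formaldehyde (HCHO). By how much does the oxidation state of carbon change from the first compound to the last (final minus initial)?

-4

Carbon oxidation states along the series — carbon tetrachloride: +4, urea: +4, formic acid: +2, chloroform: +2, formaldehyde: 0.
Net change = 0 − (+4) = -4.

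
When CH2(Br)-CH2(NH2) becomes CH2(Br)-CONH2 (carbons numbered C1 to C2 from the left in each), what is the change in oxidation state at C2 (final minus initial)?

+4

Before: C2 has 1 bond to C, 2 bonds to H, 1 bond to N → oxidation state -1.
After: C2 has 1 bond to C, 2 bonds to O, 1 bond to N → oxidation state +3.
Δ = +3 − (-1) = +4, so this is an oxidation at C2.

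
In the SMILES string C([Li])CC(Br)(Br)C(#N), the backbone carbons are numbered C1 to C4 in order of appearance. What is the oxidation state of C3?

+2

Assign +1 per bond to O/N/halogen, −1 per bond to H or an electropositive element, and 0 per bond to carbon.
C3 has one bond to C (0), one bond to C (0), one bond to Br (+1), one bond to Br (+1).
Oxidation state = 0 + 0 + 1 + 1 = +2.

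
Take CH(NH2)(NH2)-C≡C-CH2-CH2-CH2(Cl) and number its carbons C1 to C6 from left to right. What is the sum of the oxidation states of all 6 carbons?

-4

Assign +1 per bond to O/N/halogen, −1 per bond to H or an electropositive element, and 0 per bond to carbon. Tallying each carbon:
C1: 1C, 1H, 2N → 0 − 1 + 2 = +1
C2: 4C → 0 = 0
C3: 4C → 0 = 0
C4: 2C, 2H → 0 − 2 = -2
C5: 2C, 2H → 0 − 2 = -2
C6: 1C, 2H, 1Cl → 0 − 2 + 1 = -1
Sum = +1 + 0 + 0 − 2 − 2 − 1 = -4.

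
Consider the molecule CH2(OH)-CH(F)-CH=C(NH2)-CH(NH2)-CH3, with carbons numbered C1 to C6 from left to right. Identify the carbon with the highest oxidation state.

Tallying each carbon's bonds:
C1: 1C, 2H, 1O → 0 − 2 + 1 = -1
C2: 2C, 1H, 1F → 0 − 1 + 1 = 0
C3: 3C, 1H → 0 − 1 = -1
C4: 3C, 1N → 0 + 1 = +1
C5: 2C, 1H, 1N → 0 − 1 + 1 = 0
C6: 1C, 3H → 0 − 3 = -3
The most oxidised carbon is C4 at +1.

C4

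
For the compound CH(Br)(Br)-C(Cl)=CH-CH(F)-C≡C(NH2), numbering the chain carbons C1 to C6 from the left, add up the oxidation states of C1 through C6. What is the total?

Each bond to a more electronegative atom (O, N, halogen) counts +1, each bond to a less electronegative atom (H, metal, B, Si) counts −1, and each C–C bond counts 0. Tallying each carbon:
C1: 1C, 1H, 2Br → 0 − 1 + 2 = +1
C2: 3C, 1Cl → 0 + 1 = +1
C3: 3C, 1H → 0 − 1 = -1
C4: 2C, 1H, 1F → 0 − 1 + 1 = 0
C5: 4C → 0 = 0
C6: 3C, 1N → 0 + 1 = +1
Sum = +1 + 1 − 1 + 0 + 0 + 1 = +2.

+2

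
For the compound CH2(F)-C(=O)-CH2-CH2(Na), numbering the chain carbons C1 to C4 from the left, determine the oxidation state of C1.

-1

C1 has one bond to C (0), one bond to F (+1), one bond to H (-1), one bond to H (-1).
Oxidation state = 0 + 1 − 1 − 1 = -1.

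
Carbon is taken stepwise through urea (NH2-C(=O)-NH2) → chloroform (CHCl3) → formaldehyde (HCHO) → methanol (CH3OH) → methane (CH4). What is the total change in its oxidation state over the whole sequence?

-8

Carbon oxidation states along the series — urea: +4, chloroform: +2, formaldehyde: 0, methanol: -2, methane: -4.
Net change = -4 − (+4) = -8.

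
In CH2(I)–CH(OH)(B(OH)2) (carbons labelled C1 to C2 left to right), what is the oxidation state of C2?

C2 has one bond to C (0), one bond to O (+1), one bond to H (-1), one bond to B (-1).
Oxidation state = 0 + 1 − 1 − 1 = -1.

-1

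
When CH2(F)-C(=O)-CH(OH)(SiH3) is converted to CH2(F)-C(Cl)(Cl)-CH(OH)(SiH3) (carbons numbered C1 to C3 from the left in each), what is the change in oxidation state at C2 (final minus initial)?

Before: C2 has 2 bonds to C, 2 bonds to O → oxidation state +2.
After: C2 has 2 bonds to C, 2 bonds to Cl → oxidation state +2.
Δ = +2 − (+2) = 0, so no net redox change at C2.

0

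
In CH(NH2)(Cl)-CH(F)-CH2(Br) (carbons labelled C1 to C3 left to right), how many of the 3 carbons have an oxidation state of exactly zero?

Tallying each carbon's bonds:
C1: 1C, 1H, 1N, 1Cl → 0 − 1 + 1 + 1 = +1
C2: 2C, 1H, 1F → 0 − 1 + 1 = 0
C3: 1C, 2H, 1Br → 0 − 2 + 1 = -1
1 carbon (C2) meets the condition.

1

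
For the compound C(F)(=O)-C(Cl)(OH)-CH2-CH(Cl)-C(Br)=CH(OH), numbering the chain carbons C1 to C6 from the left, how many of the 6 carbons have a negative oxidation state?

1

Each bond to a more electronegative atom (O, N, halogen) counts +1, each bond to a less electronegative atom (H, metal, B, Si) counts −1, and each C–C bond counts 0. Tallying each carbon:
C1: 1C, 2O, 1F → 0 + 2 + 1 = +3
C2: 2C, 1O, 1Cl → 0 + 1 + 1 = +2
C3: 2C, 2H → 0 − 2 = -2
C4: 2C, 1H, 1Cl → 0 − 1 + 1 = 0
C5: 3C, 1Br → 0 + 1 = +1
C6: 2C, 1H, 1O → 0 − 1 + 1 = 0
1 carbon (C3) meets the condition.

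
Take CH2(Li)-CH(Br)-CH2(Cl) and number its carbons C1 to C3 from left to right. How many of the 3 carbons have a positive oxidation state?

0

Assign +1 per bond to O/N/halogen, −1 per bond to H or an electropositive element, and 0 per bond to carbon. Tallying each carbon:
C1: 1C, 2H, 1Li → 0 − 2 − 1 = -3
C2: 2C, 1H, 1Br → 0 − 1 + 1 = 0
C3: 1C, 2H, 1Cl → 0 − 2 + 1 = -1
0 carbons meet the condition.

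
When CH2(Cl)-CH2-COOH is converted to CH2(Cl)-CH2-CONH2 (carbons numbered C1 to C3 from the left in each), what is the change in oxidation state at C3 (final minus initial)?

0

Before: C3 has 1 bond to C, 3 bonds to O → oxidation state +3.
After: C3 has 1 bond to C, 2 bonds to O, 1 bond to N → oxidation state +3.
Δ = +3 − (+3) = 0, so no net redox change at C3.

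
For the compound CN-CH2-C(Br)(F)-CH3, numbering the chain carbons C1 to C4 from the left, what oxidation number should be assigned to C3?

+2

Assign +1 per bond to O/N/halogen, −1 per bond to H or an electropositive element, and 0 per bond to carbon.
C3 has one bond to C (0), one bond to C (0), one bond to Br (+1), one bond to F (+1).
Oxidation state = 0 + 0 + 1 + 1 = +2.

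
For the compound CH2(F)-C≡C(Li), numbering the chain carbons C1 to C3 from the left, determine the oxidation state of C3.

-1

C3 has a triple bond to C (3×0 = 0), one bond to Li (-1).
Oxidation state = 0 − 1 = -1.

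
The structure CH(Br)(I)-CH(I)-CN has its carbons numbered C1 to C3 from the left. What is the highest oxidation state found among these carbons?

+3

Tallying each carbon's bonds:
C1: 1C, 1H, 1Br, 1I → 0 − 1 + 1 + 1 = +1
C2: 2C, 1H, 1I → 0 − 1 + 1 = 0
C3: 1C, 3N → 0 + 3 = +3
The highest value is +3.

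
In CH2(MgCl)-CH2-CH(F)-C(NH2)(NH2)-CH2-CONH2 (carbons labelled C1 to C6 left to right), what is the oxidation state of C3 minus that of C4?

-2

C3: 2C, 1H, 1F → 0 − 1 + 1 = 0
C4: 2C, 2N → 0 + 2 = +2
Difference: 0 − (+2) = -2.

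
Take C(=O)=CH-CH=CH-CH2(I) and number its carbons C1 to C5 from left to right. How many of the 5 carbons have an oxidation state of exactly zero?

Bonds to more-electronegative neighbours contribute +1 each, bonds to H or metals contribute −1 each, and C–C bonds contribute 0. Tallying each carbon:
C1: 2C, 2O → 0 + 2 = +2
C2: 3C, 1H → 0 − 1 = -1
C3: 3C, 1H → 0 − 1 = -1
C4: 3C, 1H → 0 − 1 = -1
C5: 1C, 2H, 1I → 0 − 2 + 1 = -1
0 carbons meet the condition.

0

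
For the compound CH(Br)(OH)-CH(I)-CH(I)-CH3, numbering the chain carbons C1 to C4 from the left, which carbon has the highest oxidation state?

Tallying each carbon's bonds:
C1: 1C, 1H, 1O, 1Br → 0 − 1 + 1 + 1 = +1
C2: 2C, 1H, 1I → 0 − 1 + 1 = 0
C3: 2C, 1H, 1I → 0 − 1 + 1 = 0
C4: 1C, 3H → 0 − 3 = -3
The most oxidised carbon is C1 at +1.

C1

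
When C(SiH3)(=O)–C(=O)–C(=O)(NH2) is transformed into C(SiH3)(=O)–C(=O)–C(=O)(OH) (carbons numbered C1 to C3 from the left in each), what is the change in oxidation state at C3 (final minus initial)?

Before: C3 has 1 bond to C, 2 bonds to O, 1 bond to N → oxidation state +3.
After: C3 has 1 bond to C, 3 bonds to O → oxidation state +3.
Δ = +3 − (+3) = 0, so no net redox change at C3.

0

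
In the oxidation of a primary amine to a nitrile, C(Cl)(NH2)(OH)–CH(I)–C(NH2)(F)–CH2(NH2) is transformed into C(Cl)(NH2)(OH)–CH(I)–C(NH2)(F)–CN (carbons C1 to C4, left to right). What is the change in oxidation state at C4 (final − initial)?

Before: C4 has 1 bond to C, 2 bonds to H, 1 bond to N → oxidation state -1.
After: C4 has 1 bond to C, 3 bonds to N → oxidation state +3.
Δ = +3 − (-1) = +4, so this is an oxidation at C4.

+4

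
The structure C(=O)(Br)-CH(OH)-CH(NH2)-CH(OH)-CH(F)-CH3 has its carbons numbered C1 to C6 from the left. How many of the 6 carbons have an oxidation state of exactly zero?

Bonds to more-electronegative neighbours contribute +1 each, bonds to H or metals contribute −1 each, and C–C bonds contribute 0. Tallying each carbon:
C1: 1C, 2O, 1Br → 0 + 2 + 1 = +3
C2: 2C, 1H, 1O → 0 − 1 + 1 = 0
C3: 2C, 1H, 1N → 0 − 1 + 1 = 0
C4: 2C, 1H, 1O → 0 − 1 + 1 = 0
C5: 2C, 1H, 1F → 0 − 1 + 1 = 0
C6: 1C, 3H → 0 − 3 = -3
4 carbons (C2, C3, C4, C5) meet the condition.

4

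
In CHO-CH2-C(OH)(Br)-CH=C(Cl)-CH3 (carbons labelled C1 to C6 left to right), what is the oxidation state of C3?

Each bond to a more electronegative atom (O, N, halogen) counts +1, each bond to a less electronegative atom (H, metal, B, Si) counts −1, and each C–C bond counts 0.
C3 has one bond to C (0), one bond to C (0), one bond to O (+1), one bond to Br (+1).
Oxidation state = 0 + 0 + 1 + 1 = +2.

+2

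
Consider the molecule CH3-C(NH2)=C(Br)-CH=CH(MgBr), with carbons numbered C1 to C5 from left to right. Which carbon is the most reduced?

C1

Tallying each carbon's bonds:
C1: 1C, 3H → 0 − 3 = -3
C2: 3C, 1N → 0 + 1 = +1
C3: 3C, 1Br → 0 + 1 = +1
C4: 3C, 1H → 0 − 1 = -1
C5: 2C, 1H, 1Mg → 0 − 1 − 1 = -2
The most reduced carbon is C1 at -3.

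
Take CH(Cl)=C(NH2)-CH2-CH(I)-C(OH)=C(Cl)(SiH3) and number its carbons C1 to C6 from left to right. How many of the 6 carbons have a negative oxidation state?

Assign +1 per bond to O/N/halogen, −1 per bond to H or an electropositive element, and 0 per bond to carbon. Tallying each carbon:
C1: 2C, 1H, 1Cl → 0 − 1 + 1 = 0
C2: 3C, 1N → 0 + 1 = +1
C3: 2C, 2H → 0 − 2 = -2
C4: 2C, 1H, 1I → 0 − 1 + 1 = 0
C5: 3C, 1O → 0 + 1 = +1
C6: 2C, 1Cl, 1Si → 0 + 1 − 1 = 0
1 carbon (C3) meets the condition.

1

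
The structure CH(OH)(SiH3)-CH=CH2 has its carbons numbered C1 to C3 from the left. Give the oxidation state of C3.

Count +1 for every bond to an atom more electronegative than carbon and −1 for every bond to one less electronegative; C–C bonds are 0.
C3 has a double bond to C (2×0 = 0), one bond to H (-1), one bond to H (-1).
Oxidation state = 0 − 1 − 1 = -2.

-2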